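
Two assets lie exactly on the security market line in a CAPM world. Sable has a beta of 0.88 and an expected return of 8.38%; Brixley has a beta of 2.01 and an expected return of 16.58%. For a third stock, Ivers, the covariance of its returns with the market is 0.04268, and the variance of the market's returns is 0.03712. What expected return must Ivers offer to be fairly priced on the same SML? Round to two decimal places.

10.34%

MRP = (16.58% − 8.38%) / (2.01 − 0.88) = 7.2566%
R_f = 8.38% − 0.88 × 7.2566% = 1.9942%
β_Ivers = Cov / Var(R_m) = 0.04268 / 0.03712 = 1.1498
E(R_Ivers) = R_f + β × MRP = 1.9942% + 1.1498 × 7.2566% = 10.34%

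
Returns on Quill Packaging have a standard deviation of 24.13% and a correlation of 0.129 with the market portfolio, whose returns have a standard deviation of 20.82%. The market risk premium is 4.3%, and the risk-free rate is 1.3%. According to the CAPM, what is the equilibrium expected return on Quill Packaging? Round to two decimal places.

β = ρ × σ_i / σ_m = 0.129 × 24.13% / 20.82% = 0.1495
E(R) = 1.3% + 0.1495 × 4.3% = 1.94%

1.94%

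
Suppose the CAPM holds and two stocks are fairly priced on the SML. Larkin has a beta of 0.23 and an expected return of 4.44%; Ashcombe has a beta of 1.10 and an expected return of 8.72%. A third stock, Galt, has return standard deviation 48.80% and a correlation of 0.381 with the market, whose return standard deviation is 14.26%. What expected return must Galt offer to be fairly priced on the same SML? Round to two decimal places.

MRP = (8.72% − 4.44%) / (1.10 − 0.23) = 4.9195%
R_f = 4.44% − 0.23 × 4.9195% = 3.3085%
β_Galt = ρ·σ_i/σ_m = 0.381 × 48.80 / 14.26 = 1.3038
E(R_Galt) = R_f + β × MRP = 3.3085% + 1.3038 × 4.9195% = 9.72%

9.72%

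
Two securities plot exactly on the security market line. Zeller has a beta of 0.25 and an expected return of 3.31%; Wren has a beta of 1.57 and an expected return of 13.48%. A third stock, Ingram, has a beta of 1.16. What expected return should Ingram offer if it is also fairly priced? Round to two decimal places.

MRP (SML slope) = (13.48% − 3.31%) / (1.57 − 0.25) = 10.17% / 1.32 = 7.7045%
R_f (intercept) = 3.31% − 0.25 × 7.7045% = 1.3839%
E(R_Ingram) = R_f + β × MRP = 1.3839% + 1.16 × 7.7045% = 10.32%

10.32%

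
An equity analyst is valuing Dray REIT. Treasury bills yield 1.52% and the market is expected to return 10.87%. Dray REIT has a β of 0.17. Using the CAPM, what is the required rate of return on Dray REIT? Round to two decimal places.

3.11%

Market risk premium = E(R_m) − R_f = 10.87% − 1.52% = 9.35%
E(R) = R_f + β × MRP = 1.52% + 0.17 × 9.35% = 3.11%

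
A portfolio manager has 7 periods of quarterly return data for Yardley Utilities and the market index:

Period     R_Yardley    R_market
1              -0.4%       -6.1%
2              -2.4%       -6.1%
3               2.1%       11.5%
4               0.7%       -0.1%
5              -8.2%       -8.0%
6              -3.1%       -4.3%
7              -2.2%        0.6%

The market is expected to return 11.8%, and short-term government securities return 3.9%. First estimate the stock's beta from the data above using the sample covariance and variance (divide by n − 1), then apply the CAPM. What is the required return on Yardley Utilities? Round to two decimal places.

6.70%

Mean R_i = (-0.4 − 2.4 + 2.1 + 0.7 − 8.2 − 3.1 − 2.2) / 7 = -1.9286%
Mean R_m = (-6.1 − 6.1 + 11.5 − 0.1 − 8.0 − 4.3 + 0.6) / 7 = -1.7857%
Σ(R_i − R̄_i)(R_m − R̄_m) = 94.6629  ⇒  Cov = 94.6629 / 6 = 15.7772
Σ(R_m − R̄_m)² = 267.2086  ⇒  Var(R_m) = 267.2086 / 6 = 44.5348
β = Cov / Var(R_m) = 15.7772 / 44.5348 = 0.3543
MRP = 11.8% − 3.9% = 7.90%
E(R) = R_f + β × MRP = 3.9% + 0.3543 × 7.9% = 6.70%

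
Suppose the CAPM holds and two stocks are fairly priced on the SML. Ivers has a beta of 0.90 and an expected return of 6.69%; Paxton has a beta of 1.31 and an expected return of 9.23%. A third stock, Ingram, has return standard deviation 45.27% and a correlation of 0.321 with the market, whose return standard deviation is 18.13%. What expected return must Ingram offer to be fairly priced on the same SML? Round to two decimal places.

6.08%

MRP = (9.23% − 6.69%) / (1.31 − 0.90) = 6.1951%
R_f = 6.69% − 0.90 × 6.1951% = 1.1144%
β_Ingram = ρ·σ_i/σ_m = 0.321 × 45.27 / 18.13 = 0.8015
E(R_Ingram) = R_f + β × MRP = 1.1144% + 0.8015 × 6.1951% = 6.08%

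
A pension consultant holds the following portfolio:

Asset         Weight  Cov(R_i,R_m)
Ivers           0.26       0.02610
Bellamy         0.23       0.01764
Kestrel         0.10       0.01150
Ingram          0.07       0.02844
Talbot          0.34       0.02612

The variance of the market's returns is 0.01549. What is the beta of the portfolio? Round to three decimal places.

1.476

β_Ivers = 0.02610 / 0.01549 = 1.6850
β_Bellamy = 0.01764 / 0.01549 = 1.1388
β_Kestrel = 0.01150 / 0.01549 = 0.7424
β_Ingram = 0.02844 / 0.01549 = 1.8360
β_Talbot = 0.02612 / 0.01549 = 1.6862
β_P = Σ w_i β_i = 0.26×1.6850 + 0.23×1.1388 + 0.10×0.7424 + 0.07×1.8360 + 0.34×1.6862 = 1.4761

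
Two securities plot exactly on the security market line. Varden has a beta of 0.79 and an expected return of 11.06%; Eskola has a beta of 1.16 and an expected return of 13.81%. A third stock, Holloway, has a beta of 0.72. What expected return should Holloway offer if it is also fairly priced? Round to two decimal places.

10.54%

MRP (SML slope) = (13.81% − 11.06%) / (1.16 − 0.79) = 2.75% / 0.37 = 7.4324%
R_f (intercept) = 11.06% − 0.79 × 7.4324% = 5.1884%
E(R_Holloway) = R_f + β × MRP = 5.1884% + 0.72 × 7.4324% = 10.54%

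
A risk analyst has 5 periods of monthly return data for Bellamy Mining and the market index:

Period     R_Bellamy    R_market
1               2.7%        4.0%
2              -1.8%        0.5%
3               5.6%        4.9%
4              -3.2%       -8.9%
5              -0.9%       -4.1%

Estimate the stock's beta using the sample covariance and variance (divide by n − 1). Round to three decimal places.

Mean R_i = (2.7 − 1.8 + 5.6 − 3.2 − 0.9) / 5 = 0.4800%
Mean R_m = (4.0 + 0.5 + 4.9 − 8.9 − 4.1) / 5 = -0.7200%
Σ(R_i − R̄_i)(R_m − R̄_m) = 71.2380  ⇒  Cov = 71.2380 / 4 = 17.8095
Σ(R_m − R̄_m)² = 133.6880  ⇒  Var(R_m) = 133.6880 / 4 = 33.4220
β = Cov / Var(R_m) = 17.8095 / 33.4220 = 0.5329

0.533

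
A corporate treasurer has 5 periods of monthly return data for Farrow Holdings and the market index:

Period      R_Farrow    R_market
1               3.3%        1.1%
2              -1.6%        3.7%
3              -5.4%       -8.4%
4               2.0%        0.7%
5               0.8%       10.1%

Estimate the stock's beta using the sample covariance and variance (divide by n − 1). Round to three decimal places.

Mean R_i = (3.3 − 1.6 − 5.4 + 2.0 + 0.8) / 5 = -0.1800%
Mean R_m = (1.1 + 3.7 − 8.4 + 0.7 + 10.1) / 5 = 1.4400%
Σ(R_i − R̄_i)(R_m − R̄_m) = 53.8460  ⇒  Cov = 53.8460 / 4 = 13.4615
Σ(R_m − R̄_m)² = 177.5920  ⇒  Var(R_m) = 177.5920 / 4 = 44.3980
β = Cov / Var(R_m) = 13.4615 / 44.3980 = 0.3032

0.303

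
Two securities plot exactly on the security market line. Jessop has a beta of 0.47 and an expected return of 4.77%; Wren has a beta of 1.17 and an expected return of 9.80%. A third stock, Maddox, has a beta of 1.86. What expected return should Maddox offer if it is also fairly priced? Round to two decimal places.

14.76%

MRP (SML slope) = (9.80% − 4.77%) / (1.17 − 0.47) = 5.03% / 0.70 = 7.1857%
R_f (intercept) = 4.77% − 0.47 × 7.1857% = 1.3927%
E(R_Maddox) = R_f + β × MRP = 1.3927% + 1.86 × 7.1857% = 14.76%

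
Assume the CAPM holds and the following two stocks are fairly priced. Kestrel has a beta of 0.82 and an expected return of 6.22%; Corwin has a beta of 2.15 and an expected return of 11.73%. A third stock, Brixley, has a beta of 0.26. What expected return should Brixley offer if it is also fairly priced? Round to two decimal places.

3.90%

MRP (SML slope) = (11.73% − 6.22%) / (2.15 − 0.82) = 5.51% / 1.33 = 4.1429%
R_f (intercept) = 6.22% − 0.82 × 4.1429% = 2.8228%
E(R_Brixley) = R_f + β × MRP = 2.8228% + 0.26 × 4.1429% = 3.90%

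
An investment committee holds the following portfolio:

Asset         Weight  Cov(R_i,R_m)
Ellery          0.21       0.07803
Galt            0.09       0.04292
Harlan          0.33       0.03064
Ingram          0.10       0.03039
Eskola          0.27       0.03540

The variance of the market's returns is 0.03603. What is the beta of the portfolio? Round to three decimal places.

1.192

β_Ellery = 0.07803 / 0.03603 = 2.1657
β_Galt = 0.04292 / 0.03603 = 1.1912
β_Harlan = 0.03064 / 0.03603 = 0.8504
β_Ingram = 0.03039 / 0.03603 = 0.8435
β_Eskola = 0.03540 / 0.03603 = 0.9825
β_P = Σ w_i β_i = 0.21×2.1657 + 0.09×1.1912 + 0.33×0.8504 + 0.10×0.8435 + 0.27×0.9825 = 1.1923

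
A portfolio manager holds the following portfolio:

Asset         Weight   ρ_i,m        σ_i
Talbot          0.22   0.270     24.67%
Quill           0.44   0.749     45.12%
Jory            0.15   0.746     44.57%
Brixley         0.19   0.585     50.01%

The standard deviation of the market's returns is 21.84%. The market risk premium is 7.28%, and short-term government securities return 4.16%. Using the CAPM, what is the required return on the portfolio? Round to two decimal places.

β_Talbot = 0.270 × 24.67% / 21.84% = 0.3050
β_Quill = 0.749 × 45.12% / 21.84% = 1.5474
β_Jory = 0.746 × 44.57% / 21.84% = 1.5224
β_Brixley = 0.585 × 50.01% / 21.84% = 1.3396
β_P = Σ w_i β_i = 0.22×0.3050 + 0.44×1.5474 + 0.15×1.5224 + 0.19×1.3396 = 1.2308
E(R_P) = R_f + β_P × MRP = 4.16% + 1.2308 × 7.28% = 13.12%

13.12%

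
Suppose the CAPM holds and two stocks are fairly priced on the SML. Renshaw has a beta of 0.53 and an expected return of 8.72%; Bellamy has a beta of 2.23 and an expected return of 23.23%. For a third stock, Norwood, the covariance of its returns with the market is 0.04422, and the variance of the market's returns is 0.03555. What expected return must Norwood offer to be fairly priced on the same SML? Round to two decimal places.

14.81%

MRP = (23.23% − 8.72%) / (2.23 − 0.53) = 8.5353%
R_f = 8.72% − 0.53 × 8.5353% = 4.1963%
β_Norwood = Cov / Var(R_m) = 0.04422 / 0.03555 = 1.2439
E(R_Norwood) = R_f + β × MRP = 4.1963% + 1.2439 × 8.5353% = 14.81%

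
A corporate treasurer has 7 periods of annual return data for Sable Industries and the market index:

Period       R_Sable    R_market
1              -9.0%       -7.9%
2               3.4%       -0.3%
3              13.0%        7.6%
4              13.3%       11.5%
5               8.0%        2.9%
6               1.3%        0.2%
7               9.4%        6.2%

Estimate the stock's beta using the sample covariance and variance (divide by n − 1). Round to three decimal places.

1.202

Mean R_i = (-9.0 + 3.4 + 13.0 + 13.3 + 8.0 + 1.3 + 9.4) / 7 = 5.6286%
Mean R_m = (-7.9 − 0.3 + 7.6 + 11.5 + 2.9 + 0.2 + 6.2) / 7 = 2.8857%
Σ(R_i − R̄_i)(R_m − R̄_m) = 289.8729  ⇒  Cov = 289.8729 / 6 = 48.3122
Σ(R_m − R̄_m)² = 241.1086  ⇒  Var(R_m) = 241.1086 / 6 = 40.1848
β = Cov / Var(R_m) = 48.3122 / 40.1848 = 1.2023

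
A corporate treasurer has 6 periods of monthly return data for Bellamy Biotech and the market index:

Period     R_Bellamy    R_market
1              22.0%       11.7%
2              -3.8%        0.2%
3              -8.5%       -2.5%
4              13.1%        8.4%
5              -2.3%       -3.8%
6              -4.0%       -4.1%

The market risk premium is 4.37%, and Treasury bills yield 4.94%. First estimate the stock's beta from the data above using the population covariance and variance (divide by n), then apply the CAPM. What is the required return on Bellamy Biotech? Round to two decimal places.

12.31%

Mean R_i = (22.0 − 3.8 − 8.5 + 13.1 − 2.3 − 4.0) / 6 = 2.7500%
Mean R_m = (11.7 + 0.2 − 2.5 + 8.4 − 3.8 − 4.1) / 6 = 1.6500%
Σ(R_i − R̄_i)(R_m − R̄_m) = 385.8450  ⇒  Cov = 385.8450 / 6 = 64.3075
Σ(R_m − R̄_m)² = 228.6550  ⇒  Var(R_m) = 228.6550 / 6 = 38.1092
β = Cov / Var(R_m) = 64.3075 / 38.1092 = 1.6875
E(R) = R_f + β × MRP = 4.94% + 1.6875 × 4.37% = 12.31%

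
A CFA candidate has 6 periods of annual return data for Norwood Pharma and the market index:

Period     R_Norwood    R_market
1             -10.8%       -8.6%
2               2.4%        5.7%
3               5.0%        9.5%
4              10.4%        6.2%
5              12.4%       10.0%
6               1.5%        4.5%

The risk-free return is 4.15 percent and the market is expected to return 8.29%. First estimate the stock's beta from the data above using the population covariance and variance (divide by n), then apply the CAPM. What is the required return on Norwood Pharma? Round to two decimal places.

8.70%

Mean R_i = (-10.8 + 2.4 + 5.0 + 10.4 + 12.4 + 1.5) / 6 = 3.4833%
Mean R_m = (-8.6 + 5.7 + 9.5 + 6.2 + 10.0 + 4.5) / 6 = 4.5500%
Σ(R_i − R̄_i)(R_m − R̄_m) = 254.1950  ⇒  Cov = 254.1950 / 6 = 42.3658
Σ(R_m − R̄_m)² = 231.1750  ⇒  Var(R_m) = 231.1750 / 6 = 38.5292
β = Cov / Var(R_m) = 42.3658 / 38.5292 = 1.0996
MRP = 8.29% − 4.15% = 4.14%
E(R) = R_f + β × MRP = 4.15% + 1.0996 × 4.14% = 8.70%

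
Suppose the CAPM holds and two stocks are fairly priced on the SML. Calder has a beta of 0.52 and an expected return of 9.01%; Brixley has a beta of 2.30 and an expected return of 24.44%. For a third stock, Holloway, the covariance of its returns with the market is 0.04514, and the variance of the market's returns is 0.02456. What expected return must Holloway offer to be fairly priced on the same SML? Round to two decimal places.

MRP = (24.44% − 9.01%) / (2.30 − 0.52) = 8.6685%
R_f = 9.01% − 0.52 × 8.6685% = 4.5024%
β_Holloway = Cov / Var(R_m) = 0.04514 / 0.02456 = 1.8379
E(R_Holloway) = R_f + β × MRP = 4.5024% + 1.8379 × 8.6685% = 20.43%

20.43%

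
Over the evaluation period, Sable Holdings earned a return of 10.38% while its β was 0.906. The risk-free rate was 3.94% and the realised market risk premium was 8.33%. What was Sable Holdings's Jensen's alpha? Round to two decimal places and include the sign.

-1.11%

CAPM benchmark = R_f + β(R_m − R_f) = 3.94% + 0.906 × 8.33% = 11.48698%
α = actual − benchmark = 10.38% − 11.48698% = -1.11%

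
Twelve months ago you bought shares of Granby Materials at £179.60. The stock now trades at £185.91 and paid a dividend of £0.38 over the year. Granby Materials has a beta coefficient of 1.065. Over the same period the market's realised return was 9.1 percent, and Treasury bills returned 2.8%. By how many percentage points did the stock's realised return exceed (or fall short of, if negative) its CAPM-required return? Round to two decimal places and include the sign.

-5.78%

Realised HPR = (P1 + D1 − P0) / P0 = (185.91 + 0.38 − 179.60) / 179.60 = 6.69 / 179.60 = 3.7249%
MRP = 9.1% − 2.8% = 6.30%
CAPM required = R_f + β·MRP = 2.8% + 1.065 × 6.3% = 9.5095%
α = realised − required = 3.7249% − 9.5095% = -5.78%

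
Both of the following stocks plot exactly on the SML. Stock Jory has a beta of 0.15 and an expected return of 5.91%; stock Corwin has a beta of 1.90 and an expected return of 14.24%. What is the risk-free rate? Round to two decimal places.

5.20%

Both satisfy E(R) = R_f + β·MRP, so the slope of the SML is
MRP = (14.24% − 5.91%) / (1.90 − 0.15) = 8.33% / 1.75 = 4.7600%
R_f = E(R_Jory) − β_Jory·MRP = 5.91% − 0.15 × 4.7600% = 5.1960%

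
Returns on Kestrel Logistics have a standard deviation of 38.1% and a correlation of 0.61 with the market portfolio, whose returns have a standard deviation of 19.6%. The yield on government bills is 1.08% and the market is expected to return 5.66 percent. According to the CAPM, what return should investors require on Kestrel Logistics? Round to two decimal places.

β = ρ × σ_i / σ_m = 0.61 × 38.1% / 19.6% = 1.1858
MRP = 5.66% − 1.08% = 4.58%
E(R) = 1.08% + 1.1858 × 4.58% = 6.51%

6.51%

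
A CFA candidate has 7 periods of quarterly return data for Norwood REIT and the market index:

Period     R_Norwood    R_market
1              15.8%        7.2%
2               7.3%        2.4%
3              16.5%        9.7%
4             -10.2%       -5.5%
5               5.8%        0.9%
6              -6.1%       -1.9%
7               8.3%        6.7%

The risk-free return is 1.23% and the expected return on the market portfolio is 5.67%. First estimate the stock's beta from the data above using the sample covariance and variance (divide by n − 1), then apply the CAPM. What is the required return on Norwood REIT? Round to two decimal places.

9.15%

Mean R_i = (15.8 + 7.3 + 16.5 − 10.2 + 5.8 − 6.1 + 8.3) / 7 = 5.3429%
Mean R_m = (7.2 + 2.4 + 9.7 − 5.5 + 0.9 − 1.9 + 6.7) / 7 = 2.7857%
Σ(R_i − R̄_i)(R_m − R̄_m) = 315.6643  ⇒  Cov = 315.6643 / 6 = 52.6107
Σ(R_m − R̄_m)² = 176.9286  ⇒  Var(R_m) = 176.9286 / 6 = 29.4881
β = Cov / Var(R_m) = 52.6107 / 29.4881 = 1.7841
MRP = 5.67% − 1.23% = 4.44%
E(R) = R_f + β × MRP = 1.23% + 1.7841 × 4.44% = 9.15%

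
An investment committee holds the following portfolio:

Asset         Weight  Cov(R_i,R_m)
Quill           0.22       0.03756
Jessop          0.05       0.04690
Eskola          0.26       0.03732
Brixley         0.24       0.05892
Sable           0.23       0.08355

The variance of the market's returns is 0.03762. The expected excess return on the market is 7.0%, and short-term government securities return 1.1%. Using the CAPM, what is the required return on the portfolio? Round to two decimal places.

β_Quill = 0.03756 / 0.03762 = 0.9984
β_Jessop = 0.04690 / 0.03762 = 1.2467
β_Eskola = 0.03732 / 0.03762 = 0.9920
β_Brixley = 0.05892 / 0.03762 = 1.5662
β_Sable = 0.08355 / 0.03762 = 2.2209
β_P = Σ w_i β_i = 0.22×0.9984 + 0.05×1.2467 + 0.26×0.9920 + 0.24×1.5662 + 0.23×2.2209 = 1.4266
E(R_P) = R_f + β_P × MRP = 1.1% + 1.4266 × 7.0% = 11.09%

11.09%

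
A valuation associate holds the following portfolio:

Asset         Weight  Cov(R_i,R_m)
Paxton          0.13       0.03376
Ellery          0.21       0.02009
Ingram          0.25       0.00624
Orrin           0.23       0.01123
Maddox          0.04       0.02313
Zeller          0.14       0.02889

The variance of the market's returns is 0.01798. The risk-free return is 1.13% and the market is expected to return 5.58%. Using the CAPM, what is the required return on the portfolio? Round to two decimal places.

5.52%

β_Paxton = 0.03376 / 0.01798 = 1.8776
β_Ellery = 0.02009 / 0.01798 = 1.1174
β_Ingram = 0.00624 / 0.01798 = 0.3471
β_Orrin = 0.01123 / 0.01798 = 0.6246
β_Maddox = 0.02313 / 0.01798 = 1.2864
β_Zeller = 0.02889 / 0.01798 = 1.6068
β_P = Σ w_i β_i = 0.13×1.8776 + 0.21×1.1174 + 0.25×0.3471 + 0.23×0.6246 + 0.04×1.2864 + 0.14×1.6068 = 0.9856
MRP = 5.58% − 1.13% = 4.45%
E(R_P) = R_f + β_P × MRP = 1.13% + 0.9856 × 4.45% = 5.52%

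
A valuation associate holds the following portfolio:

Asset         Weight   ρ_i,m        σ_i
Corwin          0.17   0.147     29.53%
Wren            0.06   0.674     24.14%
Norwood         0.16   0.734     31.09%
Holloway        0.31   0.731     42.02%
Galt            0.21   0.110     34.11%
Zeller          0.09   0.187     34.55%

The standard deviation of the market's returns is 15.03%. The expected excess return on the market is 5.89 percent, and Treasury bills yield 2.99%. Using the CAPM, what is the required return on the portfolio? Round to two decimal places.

9.36%

β_Corwin = 0.147 × 29.53% / 15.03% = 0.2888
β_Wren = 0.674 × 24.14% / 15.03% = 1.0825
β_Norwood = 0.734 × 31.09% / 15.03% = 1.5183
β_Holloway = 0.731 × 42.02% / 15.03% = 2.0437
β_Galt = 0.110 × 34.11% / 15.03% = 0.2496
β_Zeller = 0.187 × 34.55% / 15.03% = 0.4299
β_P = Σ w_i β_i = 0.17×0.2888 + 0.06×1.0825 + 0.16×1.5183 + 0.31×2.0437 + 0.21×0.2496 + 0.09×0.4299 = 1.0816
E(R_P) = R_f + β_P × MRP = 2.99% + 1.0816 × 5.89% = 9.36%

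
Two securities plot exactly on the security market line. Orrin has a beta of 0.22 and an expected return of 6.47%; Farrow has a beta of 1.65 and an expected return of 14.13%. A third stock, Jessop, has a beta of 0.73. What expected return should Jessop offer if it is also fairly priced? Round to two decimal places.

9.20%

MRP (SML slope) = (14.13% − 6.47%) / (1.65 − 0.22) = 7.66% / 1.43 = 5.3566%
R_f (intercept) = 6.47% − 0.22 × 5.3566% = 5.2915%
E(R_Jessop) = R_f + β × MRP = 5.2915% + 0.73 × 5.3566% = 9.20%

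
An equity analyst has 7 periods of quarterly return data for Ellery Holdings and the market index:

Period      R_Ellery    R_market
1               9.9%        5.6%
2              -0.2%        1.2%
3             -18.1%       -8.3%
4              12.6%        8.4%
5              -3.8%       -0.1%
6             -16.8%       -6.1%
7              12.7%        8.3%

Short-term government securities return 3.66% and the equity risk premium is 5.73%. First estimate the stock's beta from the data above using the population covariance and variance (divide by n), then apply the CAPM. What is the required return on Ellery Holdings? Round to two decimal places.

14.92%

Mean R_i = (9.9 − 0.2 − 18.1 + 12.6 − 3.8 − 16.8 + 12.7) / 7 = -0.5286%
Mean R_m = (5.6 + 1.2 − 8.3 + 8.4 − 0.1 − 6.1 + 8.3) / 7 = 1.2857%
Σ(R_i − R̄_i)(R_m − R̄_m) = 524.2971  ⇒  Cov = 524.2971 / 7 = 74.8996
Σ(R_m − R̄_m)² = 266.7886  ⇒  Var(R_m) = 266.7886 / 7 = 38.1127
β = Cov / Var(R_m) = 74.8996 / 38.1127 = 1.9652
E(R) = R_f + β × MRP = 3.66% + 1.9652 × 5.73% = 14.92%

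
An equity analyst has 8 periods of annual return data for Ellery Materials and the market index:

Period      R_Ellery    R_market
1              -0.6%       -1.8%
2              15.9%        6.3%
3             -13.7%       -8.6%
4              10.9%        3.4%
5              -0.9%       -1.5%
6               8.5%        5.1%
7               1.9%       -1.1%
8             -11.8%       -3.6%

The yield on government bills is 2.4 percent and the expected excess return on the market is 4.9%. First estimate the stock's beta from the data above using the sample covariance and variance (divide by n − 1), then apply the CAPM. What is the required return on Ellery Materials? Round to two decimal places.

12.27%

Mean R_i = (-0.6 + 15.9 − 13.7 + 10.9 − 0.9 + 8.5 + 1.9 − 11.8) / 8 = 1.2750%
Mean R_m = (-1.8 + 6.3 − 8.6 + 3.4 − 1.5 + 5.1 − 1.1 − 3.6) / 8 = -0.2250%
Σ(R_i − R̄_i)(R_m − R̄_m) = 343.5150  ⇒  Cov = 343.5150 / 7 = 49.0736
Σ(R_m − R̄_m)² = 170.4750  ⇒  Var(R_m) = 170.4750 / 7 = 24.3536
β = Cov / Var(R_m) = 49.0736 / 24.3536 = 2.0150
E(R) = R_f + β × MRP = 2.4% + 2.0150 × 4.9% = 12.27%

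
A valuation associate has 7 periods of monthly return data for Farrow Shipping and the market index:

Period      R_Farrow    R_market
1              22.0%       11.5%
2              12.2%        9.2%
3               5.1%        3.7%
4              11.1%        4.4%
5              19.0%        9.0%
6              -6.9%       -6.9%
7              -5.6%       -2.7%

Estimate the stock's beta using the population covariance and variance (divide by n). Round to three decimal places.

1.607

Mean R_i = (22.0 + 12.2 + 5.1 + 11.1 + 19.0 − 6.9 − 5.6) / 7 = 8.1286%
Mean R_m = (11.5 + 9.2 + 3.7 + 4.4 + 9.0 − 6.9 − 2.7) / 7 = 4.0286%
Σ(R_i − R̄_i)(R_m − R̄_m) = 437.4543  ⇒  Cov = 437.4543 / 7 = 62.4935
Σ(R_m − R̄_m)² = 272.2343  ⇒  Var(R_m) = 272.2343 / 7 = 38.8906
β = Cov / Var(R_m) = 62.4935 / 38.8906 = 1.6069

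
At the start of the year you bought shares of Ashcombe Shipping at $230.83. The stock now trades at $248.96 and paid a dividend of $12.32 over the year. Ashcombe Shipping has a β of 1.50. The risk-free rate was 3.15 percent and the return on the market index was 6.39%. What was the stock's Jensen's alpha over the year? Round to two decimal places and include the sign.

+5.18%

Realised HPR = (P1 + D1 − P0) / P0 = (248.96 + 12.32 − 230.83) / 230.83 = 30.45 / 230.83 = 13.1915%
MRP = 6.39% − 3.15% = 3.24%
CAPM required = R_f + β·MRP = 3.15% + 1.50 × 3.24% = 8.0100%
α = realised − required = 13.1915% − 8.0100% = +5.18%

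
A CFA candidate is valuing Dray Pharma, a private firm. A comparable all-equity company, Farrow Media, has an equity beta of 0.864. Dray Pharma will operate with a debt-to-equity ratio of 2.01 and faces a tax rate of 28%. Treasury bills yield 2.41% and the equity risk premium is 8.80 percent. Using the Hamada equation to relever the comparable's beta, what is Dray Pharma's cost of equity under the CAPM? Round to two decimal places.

β_L = β_U × [1 + (1 − t)(D/E)] = 0.864 × [1 + (1 − 0.28) × 2.01]
    = 0.864 × [1 + 0.72 × 2.01] = 0.864 × 2.4472 = 2.1144
E(R) = R_f + β_L × MRP = 2.41% + 2.1144 × 8.80% = 21.02%

21.02%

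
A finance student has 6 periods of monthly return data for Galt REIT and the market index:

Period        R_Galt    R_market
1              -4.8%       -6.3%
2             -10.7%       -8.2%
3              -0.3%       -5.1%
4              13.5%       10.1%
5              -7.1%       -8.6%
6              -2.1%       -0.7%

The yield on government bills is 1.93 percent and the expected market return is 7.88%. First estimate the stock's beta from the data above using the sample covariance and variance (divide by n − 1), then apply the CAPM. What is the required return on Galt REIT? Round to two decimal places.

8.64%

Mean R_i = (-4.8 − 10.7 − 0.3 + 13.5 − 7.1 − 2.1) / 6 = -1.9167%
Mean R_m = (-6.3 − 8.2 − 5.1 + 10.1 − 8.6 − 0.7) / 6 = -3.1333%
Σ(R_i − R̄_i)(R_m − R̄_m) = 282.3567  ⇒  Cov = 282.3567 / 5 = 56.4713
Σ(R_m − R̄_m)² = 250.4933  ⇒  Var(R_m) = 250.4933 / 5 = 50.0987
β = Cov / Var(R_m) = 56.4713 / 50.0987 = 1.1272
MRP = 7.88% − 1.93% = 5.95%
E(R) = R_f + β × MRP = 1.93% + 1.1272 × 5.95% = 8.64%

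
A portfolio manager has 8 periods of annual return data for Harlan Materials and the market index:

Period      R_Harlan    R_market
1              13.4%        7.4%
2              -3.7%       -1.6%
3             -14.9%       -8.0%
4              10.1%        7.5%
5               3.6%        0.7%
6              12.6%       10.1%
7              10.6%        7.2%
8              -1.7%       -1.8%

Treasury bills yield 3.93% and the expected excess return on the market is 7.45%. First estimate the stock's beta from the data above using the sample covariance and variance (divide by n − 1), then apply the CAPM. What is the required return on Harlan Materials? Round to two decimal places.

15.44%

Mean R_i = (13.4 − 3.7 − 14.9 + 10.1 + 3.6 + 12.6 + 10.6 − 1.7) / 8 = 3.7500%
Mean R_m = (7.4 − 1.6 − 8.0 + 7.5 + 0.7 + 10.1 + 7.2 − 1.8) / 8 = 2.6875%
Σ(R_i − R̄_i)(R_m − R̄_m) = 428.5650  ⇒  Cov = 428.5650 / 7 = 61.2236
Σ(R_m − R̄_m)² = 277.3688  ⇒  Var(R_m) = 277.3688 / 7 = 39.6241
β = Cov / Var(R_m) = 61.2236 / 39.6241 = 1.5451
E(R) = R_f + β × MRP = 3.93% + 1.5451 × 7.45% = 15.44%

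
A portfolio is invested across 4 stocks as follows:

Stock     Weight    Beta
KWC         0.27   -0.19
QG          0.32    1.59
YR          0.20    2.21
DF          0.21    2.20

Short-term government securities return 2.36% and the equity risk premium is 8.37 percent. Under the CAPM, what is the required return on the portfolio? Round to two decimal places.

β_P = Σ w_i β_i = 0.27×-0.19 + 0.32×1.59 + 0.20×2.21 + 0.21×2.20 = 1.3615
E(R_P) = R_f + β_P × MRP = 2.36% + 1.3615 × 8.37% = 13.76%

13.76%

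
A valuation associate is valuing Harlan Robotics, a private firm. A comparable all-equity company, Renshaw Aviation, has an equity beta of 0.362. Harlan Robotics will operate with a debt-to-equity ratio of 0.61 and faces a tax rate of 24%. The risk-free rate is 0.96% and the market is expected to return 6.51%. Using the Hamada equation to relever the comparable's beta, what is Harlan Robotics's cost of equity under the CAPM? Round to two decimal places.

3.90%

β_L = β_U × [1 + (1 − t)(D/E)] = 0.362 × [1 + (1 − 0.24) × 0.61]
    = 0.362 × [1 + 0.76 × 0.61] = 0.362 × 1.4636 = 0.5298
MRP = 6.51% − 0.96% = 5.55%
E(R) = R_f + β_L × MRP = 0.96% + 0.5298 × 5.55% = 3.90%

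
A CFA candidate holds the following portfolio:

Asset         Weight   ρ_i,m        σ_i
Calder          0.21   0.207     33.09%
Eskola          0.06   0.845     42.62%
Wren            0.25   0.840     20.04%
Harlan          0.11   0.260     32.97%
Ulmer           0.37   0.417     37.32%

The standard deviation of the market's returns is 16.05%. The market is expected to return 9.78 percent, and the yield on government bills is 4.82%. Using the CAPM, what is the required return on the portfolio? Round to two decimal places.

9.30%

β_Calder = 0.207 × 33.09% / 16.05% = 0.4268
β_Eskola = 0.845 × 42.62% / 16.05% = 2.2439
β_Wren = 0.840 × 20.04% / 16.05% = 1.0488
β_Harlan = 0.260 × 32.97% / 16.05% = 0.5341
β_Ulmer = 0.417 × 37.32% / 16.05% = 0.9696
β_P = Σ w_i β_i = 0.21×0.4268 + 0.06×2.2439 + 0.25×1.0488 + 0.11×0.5341 + 0.37×0.9696 = 0.9040
MRP = 9.78% − 4.82% = 4.96%
E(R_P) = R_f + β_P × MRP = 4.82% + 0.9040 × 4.96% = 9.30%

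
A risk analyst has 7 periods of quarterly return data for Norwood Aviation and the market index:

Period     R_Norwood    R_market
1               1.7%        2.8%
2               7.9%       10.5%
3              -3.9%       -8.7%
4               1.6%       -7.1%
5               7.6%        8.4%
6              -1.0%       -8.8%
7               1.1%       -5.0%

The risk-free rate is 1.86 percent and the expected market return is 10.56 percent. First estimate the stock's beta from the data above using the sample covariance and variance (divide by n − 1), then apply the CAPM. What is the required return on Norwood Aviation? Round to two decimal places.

6.00%

Mean R_i = (1.7 + 7.9 − 3.9 + 1.6 + 7.6 − 1.0 + 1.1) / 7 = 2.1429%
Mean R_m = (2.8 + 10.5 − 8.7 − 7.1 + 8.4 − 8.8 − 5.0) / 7 = -1.1286%
Σ(R_i − R̄_i)(R_m − R̄_m) = 194.3486  ⇒  Cov = 194.3486 / 6 = 32.3914
Σ(R_m − R̄_m)² = 408.2743  ⇒  Var(R_m) = 408.2743 / 6 = 68.0457
β = Cov / Var(R_m) = 32.3914 / 68.0457 = 0.4760
MRP = 10.56% − 1.86% = 8.70%
E(R) = R_f + β × MRP = 1.86% + 0.4760 × 8.70% = 6.00%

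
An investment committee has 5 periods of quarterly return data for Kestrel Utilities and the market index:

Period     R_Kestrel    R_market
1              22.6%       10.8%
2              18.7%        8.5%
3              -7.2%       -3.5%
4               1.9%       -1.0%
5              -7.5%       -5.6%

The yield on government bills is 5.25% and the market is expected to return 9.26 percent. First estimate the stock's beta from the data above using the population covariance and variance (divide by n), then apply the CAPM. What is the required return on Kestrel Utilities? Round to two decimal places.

12.95%

Mean R_i = (22.6 + 18.7 − 7.2 + 1.9 − 7.5) / 5 = 5.7000%
Mean R_m = (10.8 + 8.5 − 3.5 − 1.0 − 5.6) / 5 = 1.8400%
Σ(R_i − R̄_i)(R_m − R̄_m) = 415.8900  ⇒  Cov = 415.8900 / 5 = 83.1780
Σ(R_m − R̄_m)² = 216.5720  ⇒  Var(R_m) = 216.5720 / 5 = 43.3144
β = Cov / Var(R_m) = 83.1780 / 43.3144 = 1.9203
MRP = 9.26% − 5.25% = 4.01%
E(R) = R_f + β × MRP = 5.25% + 1.9203 × 4.01% = 12.95%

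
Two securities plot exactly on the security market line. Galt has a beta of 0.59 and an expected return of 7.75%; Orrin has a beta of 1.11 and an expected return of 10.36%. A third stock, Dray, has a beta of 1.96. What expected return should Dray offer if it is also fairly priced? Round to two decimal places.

14.63%

MRP (SML slope) = (10.36% − 7.75%) / (1.11 − 0.59) = 2.61% / 0.52 = 5.0192%
R_f (intercept) = 7.75% − 0.59 × 5.0192% = 4.7887%
E(R_Dray) = R_f + β × MRP = 4.7887% + 1.96 × 5.0192% = 14.63%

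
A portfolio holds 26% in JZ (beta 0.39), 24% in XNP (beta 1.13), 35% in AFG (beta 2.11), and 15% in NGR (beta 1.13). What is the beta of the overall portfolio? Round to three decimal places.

β_P = Σ w_i β_i = 0.26×0.39 + 0.24×1.13 + 0.35×2.11 + 0.15×1.13 = 1.2806

1.281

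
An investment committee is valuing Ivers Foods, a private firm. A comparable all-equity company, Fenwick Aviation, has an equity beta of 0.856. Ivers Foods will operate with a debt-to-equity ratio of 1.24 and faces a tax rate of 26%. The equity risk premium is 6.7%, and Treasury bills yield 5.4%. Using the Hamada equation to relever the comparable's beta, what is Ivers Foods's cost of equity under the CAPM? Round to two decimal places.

16.40%

β_L = β_U × [1 + (1 − t)(D/E)] = 0.856 × [1 + (1 − 0.26) × 1.24]
    = 0.856 × [1 + 0.74 × 1.24] = 0.856 × 1.9176 = 1.6415
E(R) = R_f + β_L × MRP = 5.4% + 1.6415 × 6.7% = 16.40%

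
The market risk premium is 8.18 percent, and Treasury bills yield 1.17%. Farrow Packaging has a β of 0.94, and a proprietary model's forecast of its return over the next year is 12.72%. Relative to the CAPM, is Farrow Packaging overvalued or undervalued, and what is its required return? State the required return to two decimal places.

Required return = R_f + β·MRP = 1.17% + 0.94 × 8.18% = 8.86%
Forecast 12.72% > required 8.86% → the stock plots above the SML → undervalued.

Undervalued; required return 8.86%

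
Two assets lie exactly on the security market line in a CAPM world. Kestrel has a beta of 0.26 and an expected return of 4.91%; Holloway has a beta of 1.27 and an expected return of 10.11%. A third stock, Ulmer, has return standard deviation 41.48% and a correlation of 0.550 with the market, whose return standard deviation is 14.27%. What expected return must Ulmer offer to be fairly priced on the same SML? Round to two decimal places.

11.80%

MRP = (10.11% − 4.91%) / (1.27 − 0.26) = 5.1485%
R_f = 4.91% − 0.26 × 5.1485% = 3.5714%
β_Ulmer = ρ·σ_i/σ_m = 0.550 × 41.48 / 14.27 = 1.5987
E(R_Ulmer) = R_f + β × MRP = 3.5714% + 1.5987 × 5.1485% = 11.80%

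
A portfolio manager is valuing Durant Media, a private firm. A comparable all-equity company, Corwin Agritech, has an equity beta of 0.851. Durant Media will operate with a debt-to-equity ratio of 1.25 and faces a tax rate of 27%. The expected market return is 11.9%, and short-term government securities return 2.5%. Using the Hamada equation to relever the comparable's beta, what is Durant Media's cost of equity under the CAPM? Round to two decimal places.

17.80%

β_L = β_U × [1 + (1 − t)(D/E)] = 0.851 × [1 + (1 − 0.27) × 1.25]
    = 0.851 × [1 + 0.73 × 1.25] = 0.851 × 1.9125 = 1.6275
MRP = 11.9% − 2.5% = 9.40%
E(R) = R_f + β_L × MRP = 2.5% + 1.6275 × 9.4% = 17.80%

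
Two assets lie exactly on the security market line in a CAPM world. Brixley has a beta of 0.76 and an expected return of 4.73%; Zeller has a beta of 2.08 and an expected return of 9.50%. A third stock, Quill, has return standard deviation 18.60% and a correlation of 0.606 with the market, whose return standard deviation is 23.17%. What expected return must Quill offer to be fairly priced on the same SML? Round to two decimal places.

3.74%

MRP = (9.50% − 4.73%) / (2.08 − 0.76) = 3.6136%
R_f = 4.73% − 0.76 × 3.6136% = 1.9837%
β_Quill = ρ·σ_i/σ_m = 0.606 × 18.60 / 23.17 = 0.4865
E(R_Quill) = R_f + β × MRP = 1.9837% + 0.4865 × 3.6136% = 3.74%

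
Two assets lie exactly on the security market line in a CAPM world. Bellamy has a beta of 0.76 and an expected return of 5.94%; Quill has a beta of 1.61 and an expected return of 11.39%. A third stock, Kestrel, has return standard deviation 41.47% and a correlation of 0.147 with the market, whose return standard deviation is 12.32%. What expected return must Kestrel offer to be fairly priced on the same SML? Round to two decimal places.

4.24%

MRP = (11.39% − 5.94%) / (1.61 − 0.76) = 6.4118%
R_f = 5.94% − 0.76 × 6.4118% = 1.0670%
β_Kestrel = ρ·σ_i/σ_m = 0.147 × 41.47 / 12.32 = 0.4948
E(R_Kestrel) = R_f + β × MRP = 1.0670% + 0.4948 × 6.4118% = 4.24%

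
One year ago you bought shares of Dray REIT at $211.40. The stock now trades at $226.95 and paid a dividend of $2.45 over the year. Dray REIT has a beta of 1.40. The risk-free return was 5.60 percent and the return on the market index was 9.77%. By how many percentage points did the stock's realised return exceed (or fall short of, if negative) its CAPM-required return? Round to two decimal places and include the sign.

-2.92%

Realised HPR = (P1 + D1 − P0) / P0 = (226.95 + 2.45 − 211.40) / 211.40 = 18.00 / 211.40 = 8.5147%
MRP = 9.77% − 5.60% = 4.17%
CAPM required = R_f + β·MRP = 5.60% + 1.40 × 4.17% = 11.4380%
α = realised − required = 8.5147% − 11.4380% = -2.92%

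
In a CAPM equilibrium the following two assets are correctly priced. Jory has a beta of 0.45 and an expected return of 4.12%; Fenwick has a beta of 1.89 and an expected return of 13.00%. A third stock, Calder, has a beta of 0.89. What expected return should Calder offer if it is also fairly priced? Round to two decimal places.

MRP (SML slope) = (13.00% − 4.12%) / (1.89 − 0.45) = 8.88% / 1.44 = 6.1667%
R_f (intercept) = 4.12% − 0.45 × 6.1667% = 1.3450%
E(R_Calder) = R_f + β × MRP = 1.3450% + 0.89 × 6.1667% = 6.83%

6.83%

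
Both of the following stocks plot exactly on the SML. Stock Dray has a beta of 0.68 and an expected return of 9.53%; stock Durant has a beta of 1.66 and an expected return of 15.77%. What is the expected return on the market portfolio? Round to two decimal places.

11.57%

Both satisfy E(R) = R_f + β·MRP, so the slope of the SML is
MRP = (15.77% − 9.53%) / (1.66 − 0.68) = 6.24% / 0.98 = 6.3673%
R_f = E(R_Dray) − β_Dray·MRP = 9.53% − 0.68 × 6.3673% = 5.2002%
E(R_m) = R_f + MRP = 5.2002% + 6.3673% = 11.57%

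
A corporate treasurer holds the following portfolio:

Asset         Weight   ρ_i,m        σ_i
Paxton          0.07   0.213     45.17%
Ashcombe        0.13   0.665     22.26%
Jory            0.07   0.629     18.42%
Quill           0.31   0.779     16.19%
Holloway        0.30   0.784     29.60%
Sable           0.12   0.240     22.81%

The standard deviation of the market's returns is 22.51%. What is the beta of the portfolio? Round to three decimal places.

0.664

β_Paxton = 0.213 × 45.17% / 22.51% = 0.4274
β_Ashcombe = 0.665 × 22.26% / 22.51% = 0.6576
β_Jory = 0.629 × 18.42% / 22.51% = 0.5147
β_Quill = 0.779 × 16.19% / 22.51% = 0.5603
β_Holloway = 0.784 × 29.60% / 22.51% = 1.0309
β_Sable = 0.240 × 22.81% / 22.51% = 0.2432
β_P = Σ w_i β_i = 0.07×0.4274 + 0.13×0.6576 + 0.07×0.5147 + 0.31×0.5603 + 0.30×1.0309 + 0.12×0.2432 = 0.6636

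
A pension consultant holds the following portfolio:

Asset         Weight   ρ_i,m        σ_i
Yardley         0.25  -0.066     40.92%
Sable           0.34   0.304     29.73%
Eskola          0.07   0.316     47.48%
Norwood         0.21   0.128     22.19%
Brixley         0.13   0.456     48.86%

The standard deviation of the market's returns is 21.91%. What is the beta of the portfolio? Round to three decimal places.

0.317

β_Yardley = -0.066 × 40.92% / 21.91% = -0.1233
β_Sable = 0.304 × 29.73% / 21.91% = 0.4125
β_Eskola = 0.316 × 47.48% / 21.91% = 0.6848
β_Norwood = 0.128 × 22.19% / 21.91% = 0.1296
β_Brixley = 0.456 × 48.86% / 21.91% = 1.0169
β_P = Σ w_i β_i = 0.25×-0.1233 + 0.34×0.4125 + 0.07×0.6848 + 0.21×0.1296 + 0.13×1.0169 = 0.3168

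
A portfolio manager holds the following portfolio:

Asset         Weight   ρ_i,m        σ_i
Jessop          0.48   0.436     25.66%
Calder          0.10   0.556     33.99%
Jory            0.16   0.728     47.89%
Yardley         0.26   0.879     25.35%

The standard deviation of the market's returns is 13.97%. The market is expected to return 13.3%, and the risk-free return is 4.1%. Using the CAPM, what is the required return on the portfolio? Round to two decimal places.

16.37%

β_Jessop = 0.436 × 25.66% / 13.97% = 0.8008
β_Calder = 0.556 × 33.99% / 13.97% = 1.3528
β_Jory = 0.728 × 47.89% / 13.97% = 2.4956
β_Yardley = 0.879 × 25.35% / 13.97% = 1.5950
β_P = Σ w_i β_i = 0.48×0.8008 + 0.10×1.3528 + 0.16×2.4956 + 0.26×1.5950 = 1.3337
MRP = 13.3% − 4.1% = 9.20%
E(R_P) = R_f + β_P × MRP = 4.1% + 1.3337 × 9.2% = 16.37%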